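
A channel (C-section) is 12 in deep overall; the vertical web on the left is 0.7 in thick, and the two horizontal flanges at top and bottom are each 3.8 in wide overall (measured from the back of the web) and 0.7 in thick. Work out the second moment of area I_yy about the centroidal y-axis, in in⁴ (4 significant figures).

I_yy ≈ 14.15 in⁴

Decompose the section into non-overlapping parts with the origin at the bottom-left of its bounding rectangle.
Web: 0.7 × 12, A = 8.4 in², x = 0.35 in, Ī = 0.343 in⁴.
Top flange (beyond web): 3.1 × 0.7, A = 2.17 in², x = 2.25 in, Ī = 1.73781 in⁴.
Bottom flange (beyond web): 3.1 × 0.7, A = 2.17 in², x = 2.25 in, Ī = 1.73781 in⁴.
Centroid: x̄ = ΣA·x / ΣA = 0.997253 in.
Transfer each piece to the centroidal y-axis using Ī + A·d² with d = x − 0.997253:
  web: d = -0.647253 in → contributes +3.86206 in⁴
  top flange (beyond web): d = 1.25275 in → contributes +5.14335 in⁴
  bottom flange (beyond web): d = 1.25275 in → contributes +5.14335 in⁴
Total I = 14.1488 in⁴.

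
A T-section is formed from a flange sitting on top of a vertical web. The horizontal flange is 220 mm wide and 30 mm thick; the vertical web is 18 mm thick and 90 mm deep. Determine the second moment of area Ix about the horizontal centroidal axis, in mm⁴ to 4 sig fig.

Split into non-overlapping primitives; take the origin at the lower-left of the bounding box.
Flange: 220 × 30, A = 6 600 mm², y = 105 mm, Ī = 495 000 mm⁴.
Web: 18 × 90, A = 1 620 mm², y = 45 mm, Ī = 1 093 500 mm⁴.
Centroid: ȳ = ΣA·y / ΣA = 93.1752 mm.
Transfer each piece to the horizontal centroidal axis using Ī + A·d² with d = y − 93.1752:
  flange: d = 11.8248 mm → contributes +1 417 854 mm⁴
  web: d = -48.1752 mm → contributes +4 853 274 mm⁴
Total I = 6 271 128 mm⁴.

Ix ≈ 6.271 × 10⁶ mm⁴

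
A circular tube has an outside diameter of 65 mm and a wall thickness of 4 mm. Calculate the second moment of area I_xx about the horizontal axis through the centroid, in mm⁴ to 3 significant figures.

I_xx ≈ 3.58 × 10⁵ mm⁴

Split into non-overlapping primitives; take the origin at the lower-left of the bounding box.
Outer circle: ⌀65, A = 3318.3 mm², y = 32.5 mm, Ī = 876 241 mm⁴.
Bore (subtracted): ⌀57, A = 2551.8 mm², y = 32.5 mm, Ī = 518 166 mm⁴.
By symmetry the centroid is at mid-height, ȳ = 32.5 mm.
All pieces are centred on the horizontal axis through the centroid, so I = ΣĪ (holes subtracted) = 358 074 mm⁴.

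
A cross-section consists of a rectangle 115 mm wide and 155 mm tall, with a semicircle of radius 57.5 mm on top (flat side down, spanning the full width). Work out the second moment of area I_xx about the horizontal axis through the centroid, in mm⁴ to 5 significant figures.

I_xx ≈ 7.8650 × 10⁷ mm⁴

Treat the section as a set of non-overlapping primitives; coordinates are from the bounding-box lower-left.
Rectangular body: 115 × 155, A = 17 825 mm², y = 77.5 mm, Ī = 35 687 135 mm⁴.
Semicircular cap: semicircle r = 57.5, A = 5193.445 mm², y = 179.4038 mm, Ī = 1 199 785 mm⁴.
Centroid: ȳ = ΣA·y / ΣA = 100.4916 mm.
Transfer each piece to the horizontal axis through the centroid using Ī + A·d² with d = y − 100.4916:
  rectangular body: d = -22.99163 mm → contributes +45 109 699 mm⁴
  semicircular cap: d = 78.91213 mm → contributes +33 540 012 mm⁴
Total I = 78 649 712 mm⁴.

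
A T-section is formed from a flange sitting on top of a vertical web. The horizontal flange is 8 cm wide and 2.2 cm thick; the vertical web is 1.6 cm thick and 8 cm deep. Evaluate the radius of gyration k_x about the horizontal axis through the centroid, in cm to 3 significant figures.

Treat the section as a set of non-overlapping primitives; coordinates are from the bounding-box lower-left.
Flange: 8 × 2.2, A = 17.6 cm², y = 9.1 cm, Ī = 7.0987 cm⁴.
Web: 1.6 × 8, A = 12.8 cm², y = 4 cm, Ī = 68.267 cm⁴.
Centroid: ȳ = ΣA·y / ΣA = 6.9526 cm.
Transfer each piece to the horizontal axis through the centroid using Ī + A·d² with d = y − 6.9526:
  flange: d = 2.1474 cm → contributes +88.256 cm⁴
  web: d = -2.9526 cm → contributes +179.86 cm⁴
Total I = 268.11 cm⁴.
Radius of gyration: k = √(I/A) = √(268.11 / 30.4) = 2.9698 cm.

k_x ≈ 2.97 cm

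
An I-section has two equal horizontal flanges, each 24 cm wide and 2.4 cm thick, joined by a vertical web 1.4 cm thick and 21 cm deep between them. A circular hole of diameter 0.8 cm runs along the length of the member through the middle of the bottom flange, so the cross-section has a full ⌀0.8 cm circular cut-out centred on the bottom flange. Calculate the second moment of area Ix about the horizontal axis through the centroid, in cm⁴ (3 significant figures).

Ix ≈ 1.68 × 10⁴ cm⁴

Treat the section as a set of non-overlapping primitives; coordinates are from the bounding-box lower-left.
Bottom flange: 24 × 2.4, A = 57.6 cm², y = 1.2 cm, Ī = 27.648 cm⁴.
Web: 1.4 × 21, A = 29.4 cm², y = 12.9 cm, Ī = 1080.5 cm⁴.
Top flange: 24 × 2.4, A = 57.6 cm², y = 24.6 cm, Ī = 27.648 cm⁴.
Hole (subtracted): ⌀0.8, A = 0.50265 cm², y = 1.2 cm, Ī = 0.020106 cm⁴.
Centroid: ȳ = ΣA·y / ΣA = 12.941 cm.
Transfer each piece to the horizontal axis through the centroid using Ī + A·d² with d = y − 12.941:
  bottom flange: d = -11.741 cm → contributes +7967.6 cm⁴
  web: d = -0.040813 cm → contributes +1080.5 cm⁴
  top flange: d = 11.659 cm → contributes +7857.6 cm⁴
  hole: d = -11.741 cm → contributes −69.309 cm⁴
Total I = 16 836 cm⁴.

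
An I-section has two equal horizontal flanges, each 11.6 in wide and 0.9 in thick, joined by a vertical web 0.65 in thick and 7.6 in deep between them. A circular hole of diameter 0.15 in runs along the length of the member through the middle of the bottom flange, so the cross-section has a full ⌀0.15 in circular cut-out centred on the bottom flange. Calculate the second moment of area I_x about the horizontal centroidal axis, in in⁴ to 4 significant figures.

Split into non-overlapping primitives; take the origin at the lower-left of the bounding box.
Bottom flange: 11.6 × 0.9, A = 10.44 in², y = 0.45 in, Ī = 0.7047 in⁴.
Web: 0.65 × 7.6, A = 4.94 in², y = 4.7 in, Ī = 23.7779 in⁴.
Top flange: 11.6 × 0.9, A = 10.44 in², y = 8.95 in, Ī = 0.7047 in⁴.
Hole (subtracted): ⌀0.15, A = 0.0176715 in², y = 0.45 in, Ī = 0.0000248505 in⁴.
Centroid: ȳ = ΣA·y / ΣA = 4.70291 in.
Transfer each piece to the horizontal centroidal axis using Ī + A·d² with d = y − 4.70291:
  bottom flange: d = -4.25291 in → contributes +189.536 in⁴
  web: d = -0.00291073 in → contributes +23.7779 in⁴
  top flange: d = 4.24709 in → contributes +189.019 in⁴
  hole: d = -4.25291 in → contributes −0.319653 in⁴
Total I = 402.013 in⁴.

I_x ≈ 402.0 in⁴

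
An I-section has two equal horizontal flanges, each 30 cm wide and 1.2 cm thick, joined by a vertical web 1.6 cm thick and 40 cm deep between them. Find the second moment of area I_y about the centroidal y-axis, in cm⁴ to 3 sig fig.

I_y ≈ 5410 cm⁴

Treat the section as a set of non-overlapping primitives; coordinates are from the bounding-box lower-left.
Bottom flange: 30 × 1.2, A = 36 cm², x = 15 cm, Ī = 2 700 cm⁴.
Web: 1.6 × 40, A = 64 cm², x = 15 cm, Ī = 13.653 cm⁴.
Top flange: 30 × 1.2, A = 36 cm², x = 15 cm, Ī = 2 700 cm⁴.
By symmetry the centroid is at mid-width, x̄ = 15 cm.
All pieces are centred on the centroidal y-axis, so I = ΣĪ = 5413.7 cm⁴.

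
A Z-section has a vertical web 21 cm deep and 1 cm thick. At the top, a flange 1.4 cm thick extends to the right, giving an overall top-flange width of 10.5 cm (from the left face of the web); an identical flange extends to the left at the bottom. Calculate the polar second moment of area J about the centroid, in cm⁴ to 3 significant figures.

J ≈ 4270 cm⁴

Decompose the section into non-overlapping parts with the origin at the bottom-left of its bounding rectangle.
Web: 1 × 21, A = 21 cm², y = 10.5 cm, Ī = 771.75 cm⁴.
Top flange (beyond web): 9.5 × 1.4, A = 13.3 cm², y = 20.3 cm, Ī = 2.1723 cm⁴.
Bottom flange (beyond web): 9.5 × 1.4, A = 13.3 cm², y = 0.7 cm, Ī = 2.1723 cm⁴.
Centroid: ȳ = ΣA·y / ΣA = 10.5 cm.
Transfer each piece to the centroidal x-axis using Ī + A·d² with d = y − 10.5:
  web: d = 0 cm → contributes +771.75 cm⁴
  top flange (beyond web): d = 9.8 cm → contributes +1279.5 cm⁴
  bottom flange (beyond web): d = -9.8 cm → contributes +1279.5 cm⁴
Total I = 3330.8 cm⁴.
For the y-axis: x̄ = 10 cm.
Repeating about the centroidal y-axis gives I_y = 934.97 cm⁴.
Polar second moment: J = I_x + I_y = 4265.7 cm⁴.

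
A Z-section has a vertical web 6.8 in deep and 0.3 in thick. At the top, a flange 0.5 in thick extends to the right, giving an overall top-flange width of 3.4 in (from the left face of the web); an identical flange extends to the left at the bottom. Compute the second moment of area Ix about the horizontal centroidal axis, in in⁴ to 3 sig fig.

Ix ≈ 38.7 in⁴

Break the section into simple shapes (no overlaps), measuring from the bottom-left corner of the bounding box.
Web: 0.3 × 6.8, A = 2.04 in², y = 3.4 in, Ī = 7.8608 in⁴.
Top flange (beyond web): 3.1 × 0.5, A = 1.55 in², y = 6.55 in, Ī = 0.032292 in⁴.
Bottom flange (beyond web): 3.1 × 0.5, A = 1.55 in², y = 0.25 in, Ī = 0.032292 in⁴.
Centroid: ȳ = ΣA·y / ΣA = 3.4 in.
Transfer each piece to the horizontal centroidal axis using Ī + A·d² with d = y − 3.4:
  web: d = 0 in → contributes +7.8608 in⁴
  top flange (beyond web): d = 3.15 in → contributes +15.412 in⁴
  bottom flange (beyond web): d = -3.15 in → contributes +15.412 in⁴
Total I = 38.685 in⁴.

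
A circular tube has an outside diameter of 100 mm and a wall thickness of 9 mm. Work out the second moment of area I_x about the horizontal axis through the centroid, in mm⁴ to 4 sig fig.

Treat the section as a set of non-overlapping primitives; coordinates are from the bounding-box lower-left.
Outer circle: ⌀100, A = 7853.98 mm², y = 50 mm, Ī = 4 908 739 mm⁴.
Bore (subtracted): ⌀82, A = 5281.02 mm², y = 50 mm, Ī = 2 219 347 mm⁴.
By symmetry the centroid is at mid-height, ȳ = 50 mm.
All pieces are centred on the horizontal axis through the centroid, so I = ΣĪ (holes subtracted) = 2 689 391 mm⁴.

I_x ≈ 2.689 × 10⁶ mm⁴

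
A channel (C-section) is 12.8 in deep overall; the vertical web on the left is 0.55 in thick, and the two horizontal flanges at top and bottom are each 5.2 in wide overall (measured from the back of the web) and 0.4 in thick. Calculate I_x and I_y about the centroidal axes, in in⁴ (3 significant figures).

I_x ≈ 239 in⁴, I_y ≈ 23.3 in⁴

Decompose the section into non-overlapping parts with the origin at the bottom-left of its bounding rectangle.
Web: 0.55 × 12.8, A = 7.04 in², y = 6.4 in, Ī = 96.119 in⁴.
Top flange (beyond web): 4.65 × 0.4, A = 1.86 in², y = 12.6 in, Ī = 0.0248 in⁴.
Bottom flange (beyond web): 4.65 × 0.4, A = 1.86 in², y = 0.2 in, Ī = 0.0248 in⁴.
By symmetry the centroid is at mid-height, ȳ = 6.4 in.
Transfer each piece to the centroidal x-axis using Ī + A·d² with d = y − 6.4:
  web: d = 0 in → contributes +96.119 in⁴
  top flange (beyond web): d = 6.2 in → contributes +71.523 in⁴
  bottom flange (beyond web): d = -6.2 in → contributes +71.523 in⁴
Total I = 239.17 in⁴.
For the y-axis: x̄ = 1.1739 in.
Repeating about the centroidal y-axis gives I_y = 23.334 in⁴.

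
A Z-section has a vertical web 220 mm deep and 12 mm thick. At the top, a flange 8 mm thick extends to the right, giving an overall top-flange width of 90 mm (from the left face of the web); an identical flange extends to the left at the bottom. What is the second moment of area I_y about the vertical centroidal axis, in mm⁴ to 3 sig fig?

Break the section into simple shapes (no overlaps), measuring from the bottom-left corner of the bounding box.
Web: 12 × 220, A = 2 640 mm², x = 84 mm, Ī = 31 680 mm⁴.
Top flange (beyond web): 78 × 8, A = 624 mm², x = 129 mm, Ī = 316 368 mm⁴.
Bottom flange (beyond web): 78 × 8, A = 624 mm², x = 39 mm, Ī = 316 368 mm⁴.
Centroid: x̄ = ΣA·x / ΣA = 84 mm.
Transfer each piece to the vertical centroidal axis using Ī + A·d² with d = x − 84:
  web: d = 0 mm → contributes +31 680 mm⁴
  top flange (beyond web): d = 45 mm → contributes +1 579 968 mm⁴
  bottom flange (beyond web): d = -45 mm → contributes +1 579 968 mm⁴
Total I = 3 191 616 mm⁴.

I_y ≈ 3.19 × 10⁶ mm⁴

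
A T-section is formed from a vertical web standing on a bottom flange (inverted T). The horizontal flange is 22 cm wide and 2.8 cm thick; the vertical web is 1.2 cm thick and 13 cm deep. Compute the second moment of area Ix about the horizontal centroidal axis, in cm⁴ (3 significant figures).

Break the section into simple shapes (no overlaps), measuring from the bottom-left corner of the bounding box.
Flange: 22 × 2.8, A = 61.6 cm², y = 1.4 cm, Ī = 40.245 cm⁴.
Web: 1.2 × 13, A = 15.6 cm², y = 9.3 cm, Ī = 219.7 cm⁴.
Centroid: ȳ = ΣA·y / ΣA = 2.9964 cm.
Transfer each piece to the horizontal centroidal axis using Ī + A·d² with d = y − 2.9964:
  flange: d = -1.5964 cm → contributes +197.23 cm⁴
  web: d = 6.3036 cm → contributes +839.58 cm⁴
Total I = 1036.8 cm⁴.

Ix ≈ 1040 cm⁴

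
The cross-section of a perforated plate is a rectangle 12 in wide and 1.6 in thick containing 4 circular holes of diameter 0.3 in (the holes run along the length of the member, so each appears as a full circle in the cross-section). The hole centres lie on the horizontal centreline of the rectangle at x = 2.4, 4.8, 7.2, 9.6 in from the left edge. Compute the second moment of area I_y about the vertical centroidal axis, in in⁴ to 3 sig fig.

Treat the section as a set of non-overlapping primitives; coordinates are from the bounding-box lower-left.
Plate: 12 × 1.6, A = 19.2 in², x = 6 in, Ī = 230.4 in⁴.
Hole 1 (subtracted): ⌀0.3, A = 0.070686 in², x = 2.4 in, Ī = 0.00039761 in⁴.
Hole 2 (subtracted): ⌀0.3, A = 0.070686 in², x = 4.8 in, Ī = 0.00039761 in⁴.
Hole 3 (subtracted): ⌀0.3, A = 0.070686 in², x = 7.2 in, Ī = 0.00039761 in⁴.
Hole 4 (subtracted): ⌀0.3, A = 0.070686 in², x = 9.6 in, Ī = 0.00039761 in⁴.
By symmetry the centroid is at mid-width, x̄ = 6 in.
Transfer each piece to the vertical centroidal axis using Ī + A·d² with d = x − 6:
  plate: d = 0 in → contributes +230.4 in⁴
  hole 1: d = -3.6 in → contributes −0.91649 in⁴
  hole 2: d = -1.2 in → contributes −0.10219 in⁴
  hole 3: d = 1.2 in → contributes −0.10219 in⁴
  hole 4: d = 3.6 in → contributes −0.91649 in⁴
Total I = 228.36 in⁴.

I_y ≈ 228 in⁴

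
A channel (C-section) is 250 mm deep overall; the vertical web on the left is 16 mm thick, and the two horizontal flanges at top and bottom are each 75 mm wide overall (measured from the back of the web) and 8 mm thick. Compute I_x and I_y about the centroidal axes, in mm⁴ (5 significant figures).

Split into non-overlapping primitives; take the origin at the lower-left of the bounding box.
Web: 16 × 250, A = 4 000 mm², y = 125 mm, Ī = 20 833 333 mm⁴.
Top flange (beyond web): 59 × 8, A = 472 mm², y = 246 mm, Ī = 2517.333 mm⁴.
Bottom flange (beyond web): 59 × 8, A = 472 mm², y = 4 mm, Ī = 2517.333 mm⁴.
By symmetry the centroid is at mid-height, ȳ = 125 mm.
Transfer each piece to the centroidal x-axis using Ī + A·d² with d = y − 125:
  web: d = 0 mm → contributes +20 833 333 mm⁴
  top flange (beyond web): d = 121 mm → contributes +6 913 069 mm⁴
  bottom flange (beyond web): d = -121 mm → contributes +6 913 069 mm⁴
Total I = 34 659 472 mm⁴.
For the y-axis: x̄ = 15.16019 mm.
Repeating about the centroidal y-axis gives I_y = 1 433 201 mm⁴.

I_x ≈ 3.4659 × 10⁷ mm⁴, I_y ≈ 1.4332 × 10⁶ mm⁴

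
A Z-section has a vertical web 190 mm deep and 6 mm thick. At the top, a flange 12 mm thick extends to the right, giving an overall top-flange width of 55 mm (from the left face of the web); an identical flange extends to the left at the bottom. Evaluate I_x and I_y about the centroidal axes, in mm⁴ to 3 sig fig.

Treat the section as a set of non-overlapping primitives; coordinates are from the bounding-box lower-left.
Web: 6 × 190, A = 1 140 mm², y = 95 mm, Ī = 3 429 500 mm⁴.
Top flange (beyond web): 49 × 12, A = 588 mm², y = 184 mm, Ī = 7 056 mm⁴.
Bottom flange (beyond web): 49 × 12, A = 588 mm², y = 6 mm, Ī = 7 056 mm⁴.
Centroid: ȳ = ΣA·y / ΣA = 95 mm.
Transfer each piece to the centroidal x-axis using Ī + A·d² with d = y − 95:
  web: d = 0 mm → contributes +3 429 500 mm⁴
  top flange (beyond web): d = 89 mm → contributes +4 664 604 mm⁴
  bottom flange (beyond web): d = -89 mm → contributes +4 664 604 mm⁴
Total I = 12 758 708 mm⁴.
For the y-axis: x̄ = 52 mm.
Repeating about the centroidal y-axis gives I_y = 1 128 068 mm⁴.

I_x ≈ 1.28 × 10⁷ mm⁴, I_y ≈ 1.13 × 10⁶ mm⁴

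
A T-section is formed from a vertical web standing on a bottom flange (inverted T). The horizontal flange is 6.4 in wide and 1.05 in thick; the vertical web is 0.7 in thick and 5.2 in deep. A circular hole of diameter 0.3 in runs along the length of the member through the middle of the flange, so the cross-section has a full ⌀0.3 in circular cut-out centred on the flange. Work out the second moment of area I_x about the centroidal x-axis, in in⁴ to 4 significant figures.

I_x ≈ 31.79 in⁴

Split into non-overlapping primitives; take the origin at the lower-left of the bounding box.
Flange: 6.4 × 1.05, A = 6.72 in², y = 0.525 in, Ī = 0.6174 in⁴.
Web: 0.7 × 5.2, A = 3.64 in², y = 3.65 in, Ī = 8.20213 in⁴.
Hole (subtracted): ⌀0.3, A = 0.0706858 in², y = 0.525 in, Ī = 0.000397608 in⁴.
Centroid: ȳ = ΣA·y / ΣA = 1.63052 in.
Transfer each piece to the centroidal x-axis using Ī + A·d² with d = y − 1.63052:
  flange: d = -1.10552 in → contributes +8.83035 in⁴
  web: d = 2.01948 in → contributes +23.0472 in⁴
  hole: d = -1.10552 in → contributes −0.0867874 in⁴
Total I = 31.7908 in⁴.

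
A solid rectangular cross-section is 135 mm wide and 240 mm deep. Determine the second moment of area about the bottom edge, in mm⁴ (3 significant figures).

I_base ≈ 6.22 × 10⁸ mm⁴

The section: 135 × 240, A = 32 400 mm², y = 120 mm, Ī = 155 520 000 mm⁴.
Transfer it to a horizontal axis along the bottom face using Ī + A·d² with d = y − 0:
  the section: d = 120 mm → contributes +622 080 000 mm⁴
Total I = 622 080 000 mm⁴.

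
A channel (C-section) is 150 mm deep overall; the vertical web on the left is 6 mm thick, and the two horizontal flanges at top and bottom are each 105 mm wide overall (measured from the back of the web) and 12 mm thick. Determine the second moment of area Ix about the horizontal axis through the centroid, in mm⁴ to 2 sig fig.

Ix ≈ 1.3 × 10⁷ mm⁴

Break the section into simple shapes (no overlaps), measuring from the bottom-left corner of the bounding box.
Web: 6 × 150, A = 900 mm², y = 75 mm, Ī = 1 687 500 mm⁴.
Top flange (beyond web): 99 × 12, A = 1 188 mm², y = 144 mm, Ī = 14 256 mm⁴.
Bottom flange (beyond web): 99 × 12, A = 1 188 mm², y = 6 mm, Ī = 14 256 mm⁴.
By symmetry the centroid is at mid-height, ȳ = 75 mm.
Transfer each piece to the horizontal axis through the centroid using Ī + A·d² with d = y − 75:
  web: d = 0 mm → contributes +1 687 500 mm⁴
  top flange (beyond web): d = 69 mm → contributes +5 670 324 mm⁴
  bottom flange (beyond web): d = -69 mm → contributes +5 670 324 mm⁴
Total I = 13 028 148 mm⁴.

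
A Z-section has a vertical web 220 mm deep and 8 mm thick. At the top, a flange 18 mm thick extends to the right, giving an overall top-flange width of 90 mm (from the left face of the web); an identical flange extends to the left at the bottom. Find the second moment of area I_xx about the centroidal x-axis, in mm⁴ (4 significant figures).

I_xx ≈ 3.729 × 10⁷ mm⁴

Decompose the section into non-overlapping parts with the origin at the bottom-left of its bounding rectangle.
Web: 8 × 220, A = 1 760 mm², y = 110 mm, Ī = 7 098 667 mm⁴.
Top flange (beyond web): 82 × 18, A = 1 476 mm², y = 211 mm, Ī = 39 852 mm⁴.
Bottom flange (beyond web): 82 × 18, A = 1 476 mm², y = 9 mm, Ī = 39 852 mm⁴.
Centroid: ȳ = ΣA·y / ΣA = 110 mm.
Transfer each piece to the centroidal x-axis using Ī + A·d² with d = y − 110:
  web: d = 0 mm → contributes +7 098 667 mm⁴
  top flange (beyond web): d = 101 mm → contributes +15 096 528 mm⁴
  bottom flange (beyond web): d = -101 mm → contributes +15 096 528 mm⁴
Total I = 37 291 723 mm⁴.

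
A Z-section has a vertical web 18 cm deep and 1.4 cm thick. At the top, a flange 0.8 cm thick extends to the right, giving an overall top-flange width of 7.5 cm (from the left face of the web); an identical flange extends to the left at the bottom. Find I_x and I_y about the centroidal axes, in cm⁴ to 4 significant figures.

Split into non-overlapping primitives; take the origin at the lower-left of the bounding box.
Web: 1.4 × 18, A = 25.2 cm², y = 9 cm, Ī = 680.4 cm⁴.
Top flange (beyond web): 6.1 × 0.8, A = 4.88 cm², y = 17.6 cm, Ī = 0.260267 cm⁴.
Bottom flange (beyond web): 6.1 × 0.8, A = 4.88 cm², y = 0.4 cm, Ī = 0.260267 cm⁴.
Centroid: ȳ = ΣA·y / ΣA = 9 cm.
Transfer each piece to the centroidal x-axis using Ī + A·d² with d = y − 9:
  web: d = 0 cm → contributes +680.4 cm⁴
  top flange (beyond web): d = 8.6 cm → contributes +361.185 cm⁴
  bottom flange (beyond web): d = -8.6 cm → contributes +361.185 cm⁴
Total I = 1402.77 cm⁴.
For the y-axis: x̄ = 6.8 cm.
Repeating about the centroidal y-axis gives I_y = 171.63 cm⁴.

I_x ≈ 1403 cm⁴, I_y ≈ 171.6 cm⁴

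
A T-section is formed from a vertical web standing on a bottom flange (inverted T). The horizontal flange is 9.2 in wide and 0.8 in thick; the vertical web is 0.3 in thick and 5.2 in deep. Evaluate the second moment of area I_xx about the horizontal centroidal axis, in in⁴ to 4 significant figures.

I_xx ≈ 15.49 in⁴

Break the section into simple shapes (no overlaps), measuring from the bottom-left corner of the bounding box.
Flange: 9.2 × 0.8, A = 7.36 in², y = 0.4 in, Ī = 0.392533 in⁴.
Web: 0.3 × 5.2, A = 1.56 in², y = 3.4 in, Ī = 3.5152 in⁴.
Centroid: ȳ = ΣA·y / ΣA = 0.924664 in.
Transfer each piece to the horizontal centroidal axis using Ī + A·d² with d = y − 0.924664:
  flange: d = -0.524664 in → contributes +2.41854 in⁴
  web: d = 2.47534 in → contributes +13.0738 in⁴
Total I = 15.4923 in⁴.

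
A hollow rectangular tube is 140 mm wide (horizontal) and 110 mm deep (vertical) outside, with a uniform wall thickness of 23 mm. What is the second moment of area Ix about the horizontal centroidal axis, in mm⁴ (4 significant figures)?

Split into non-overlapping primitives; take the origin at the lower-left of the bounding box.
Outer rectangle: 140 × 110, A = 15 400 mm², y = 55 mm, Ī = 15 528 333 mm⁴.
Inner void (subtracted): 94 × 64, A = 6 016 mm², y = 55 mm, Ī = 2 053 461 mm⁴.
By symmetry the centroid is at mid-height, ȳ = 55 mm.
All pieces are centred on the horizontal centroidal axis, so I = ΣĪ (holes subtracted) = 13 474 872 mm⁴.

Ix ≈ 1.347 × 10⁷ mm⁴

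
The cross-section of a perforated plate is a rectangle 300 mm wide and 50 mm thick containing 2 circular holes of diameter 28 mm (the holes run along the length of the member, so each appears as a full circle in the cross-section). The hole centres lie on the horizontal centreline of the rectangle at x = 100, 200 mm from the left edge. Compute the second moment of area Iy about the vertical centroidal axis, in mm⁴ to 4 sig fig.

Decompose the section into non-overlapping parts with the origin at the bottom-left of its bounding rectangle.
Plate: 300 × 50, A = 15 000 mm², x = 150 mm, Ī = 112 500 000 mm⁴.
Hole 1 (subtracted): ⌀28, A = 615.752 mm², x = 100 mm, Ī = 30171.9 mm⁴.
Hole 2 (subtracted): ⌀28, A = 615.752 mm², x = 200 mm, Ī = 30171.9 mm⁴.
By symmetry the centroid is at mid-width, x̄ = 150 mm.
Transfer each piece to the vertical centroidal axis using Ī + A·d² with d = x − 150:
  plate: d = 0 mm → contributes +112 500 000 mm⁴
  hole 1: d = -50 mm → contributes −1 569 552 mm⁴
  hole 2: d = 50 mm → contributes −1 569 552 mm⁴
Total I = 109 360 895 mm⁴.

Iy ≈ 1.094 × 10⁸ mm⁴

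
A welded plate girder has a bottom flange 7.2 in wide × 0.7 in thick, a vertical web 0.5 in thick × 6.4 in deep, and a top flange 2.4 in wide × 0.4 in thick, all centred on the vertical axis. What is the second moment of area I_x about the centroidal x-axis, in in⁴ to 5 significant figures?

I_x ≈ 62.497 in⁴

Decompose the section into non-overlapping parts with the origin at the bottom-left of its bounding rectangle.
Bottom plate: 7.2 × 0.7, A = 5.04 in², y = 0.35 in, Ī = 0.2058 in⁴.
Web plate: 0.5 × 6.4, A = 3.2 in², y = 3.9 in, Ī = 10.92267 in⁴.
Top plate: 2.4 × 0.4, A = 0.96 in², y = 7.3 in, Ī = 0.0128 in⁴.
Centroid: ȳ = ΣA·y / ΣA = 2.31 in.
Transfer each piece to the centroidal x-axis using Ī + A·d² with d = y − 2.31:
  bottom plate: d = -1.96 in → contributes +19.56746 in⁴
  web plate: d = 1.59 in → contributes +19.01259 in⁴
  top plate: d = 4.99 in → contributes +23.9169 in⁴
Total I = 62.49695 in⁴.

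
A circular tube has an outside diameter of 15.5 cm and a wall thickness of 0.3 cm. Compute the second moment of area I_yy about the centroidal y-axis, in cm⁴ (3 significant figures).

Treat the section as a set of non-overlapping primitives; coordinates are from the bounding-box lower-left.
Outer circle: ⌀15.5, A = 188.69 cm², x = 7.75 cm, Ī = 2833.3 cm⁴.
Bore (subtracted): ⌀14.9, A = 174.37 cm², x = 7.75 cm, Ī = 2419.4 cm⁴.
By symmetry the centroid is at mid-width, x̄ = 7.75 cm.
All pieces are centred on the centroidal y-axis, so I = ΣĪ (holes subtracted) = 413.89 cm⁴.

I_yy ≈ 414 cm⁴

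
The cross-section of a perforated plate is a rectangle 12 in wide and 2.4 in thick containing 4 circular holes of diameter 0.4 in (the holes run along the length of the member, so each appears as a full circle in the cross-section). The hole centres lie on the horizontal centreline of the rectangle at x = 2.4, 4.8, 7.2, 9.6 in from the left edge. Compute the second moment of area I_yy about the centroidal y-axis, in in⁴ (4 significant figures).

I_yy ≈ 342.0 in⁴

Split into non-overlapping primitives; take the origin at the lower-left of the bounding box.
Plate: 12 × 2.4, A = 28.8 in², x = 6 in, Ī = 345.6 in⁴.
Hole 1 (subtracted): ⌀0.4, A = 0.125664 in², x = 2.4 in, Ī = 0.00125664 in⁴.
Hole 2 (subtracted): ⌀0.4, A = 0.125664 in², x = 4.8 in, Ī = 0.00125664 in⁴.
Hole 3 (subtracted): ⌀0.4, A = 0.125664 in², x = 7.2 in, Ī = 0.00125664 in⁴.
Hole 4 (subtracted): ⌀0.4, A = 0.125664 in², x = 9.6 in, Ī = 0.00125664 in⁴.
By symmetry the centroid is at mid-width, x̄ = 6 in.
Transfer each piece to the centroidal y-axis using Ī + A·d² with d = x − 6:
  plate: d = 0 in → contributes +345.6 in⁴
  hole 1: d = -3.6 in → contributes −1.62986 in⁴
  hole 2: d = -1.2 in → contributes −0.182212 in⁴
  hole 3: d = 1.2 in → contributes −0.182212 in⁴
  hole 4: d = 3.6 in → contributes −1.62986 in⁴
Total I = 341.976 in⁴.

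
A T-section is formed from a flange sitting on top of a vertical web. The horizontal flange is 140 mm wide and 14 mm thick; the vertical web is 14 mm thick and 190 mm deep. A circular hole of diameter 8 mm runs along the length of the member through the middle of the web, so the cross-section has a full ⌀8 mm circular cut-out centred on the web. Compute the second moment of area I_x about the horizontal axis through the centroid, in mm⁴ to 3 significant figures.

I_x ≈ 1.97 × 10⁷ mm⁴

Treat the section as a set of non-overlapping primitives; coordinates are from the bounding-box lower-left.
Flange: 140 × 14, A = 1 960 mm², y = 197 mm, Ī = 32 013 mm⁴.
Web: 14 × 190, A = 2 660 mm², y = 95 mm, Ī = 8 002 167 mm⁴.
Hole (subtracted): ⌀8, A = 50.265 mm², y = 95 mm, Ī = 201.06 mm⁴.
Centroid: ȳ = ΣA·y / ΣA = 138.75 mm.
Transfer each piece to the horizontal axis through the centroid using Ī + A·d² with d = y − 138.75:
  flange: d = 58.251 mm → contributes +6 682 710 mm⁴
  web: d = -43.749 mm → contributes +13 093 273 mm⁴
  hole: d = -43.749 mm → contributes −96 407 mm⁴
Total I = 19 679 576 mm⁴.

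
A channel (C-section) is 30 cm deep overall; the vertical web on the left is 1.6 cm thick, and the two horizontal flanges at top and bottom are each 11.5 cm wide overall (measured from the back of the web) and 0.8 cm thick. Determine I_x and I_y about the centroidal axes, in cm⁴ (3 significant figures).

Treat the section as a set of non-overlapping primitives; coordinates are from the bounding-box lower-left.
Web: 1.6 × 30, A = 48 cm², y = 15 cm, Ī = 3 600 cm⁴.
Top flange (beyond web): 9.9 × 0.8, A = 7.92 cm², y = 29.6 cm, Ī = 0.4224 cm⁴.
Bottom flange (beyond web): 9.9 × 0.8, A = 7.92 cm², y = 0.4 cm, Ī = 0.4224 cm⁴.
By symmetry the centroid is at mid-height, ȳ = 15 cm.
Transfer each piece to the centroidal x-axis using Ī + A·d² with d = y − 15:
  web: d = 0 cm → contributes +3 600 cm⁴
  top flange (beyond web): d = 14.6 cm → contributes +1688.6 cm⁴
  bottom flange (beyond web): d = -14.6 cm → contributes +1688.6 cm⁴
Total I = 6977.3 cm⁴.
For the y-axis: x̄ = 2.2267 cm.
Repeating about the centroidal y-axis gives I_y = 533.38 cm⁴.

I_x ≈ 6980 cm⁴, I_y ≈ 533 cm⁴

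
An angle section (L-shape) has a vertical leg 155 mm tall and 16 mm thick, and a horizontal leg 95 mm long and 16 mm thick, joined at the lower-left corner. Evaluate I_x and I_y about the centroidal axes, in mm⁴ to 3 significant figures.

I_x ≈ 9.04 × 10⁶ mm⁴, I_y ≈ 2.60 × 10⁶ mm⁴

Decompose the section into non-overlapping parts with the origin at the bottom-left of its bounding rectangle.
Vertical leg: 16 × 155, A = 2 480 mm², y = 77.5 mm, Ī = 4 965 167 mm⁴.
Horizontal leg (remainder): 79 × 16, A = 1 264 mm², y = 8 mm, Ī = 26 965 mm⁴.
Centroid: ȳ = ΣA·y / ΣA = 54.036 mm.
Transfer each piece to the centroidal x-axis using Ī + A·d² with d = y − 54.036:
  vertical leg: d = 23.464 mm → contributes +6 330 516 mm⁴
  horizontal leg (remainder): d = -46.036 mm → contributes +2 705 815 mm⁴
Total I = 9 036 331 mm⁴.
For the y-axis: x̄ = 24.036 mm.
Repeating about the centroidal y-axis gives I_y = 2 599 371 mm⁴.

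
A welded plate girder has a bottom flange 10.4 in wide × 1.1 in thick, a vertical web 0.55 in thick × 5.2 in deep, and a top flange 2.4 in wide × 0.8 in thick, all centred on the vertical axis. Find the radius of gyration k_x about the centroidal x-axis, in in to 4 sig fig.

k_x ≈ 2.248 in

Break the section into simple shapes (no overlaps), measuring from the bottom-left corner of the bounding box.
Bottom plate: 10.4 × 1.1, A = 11.44 in², y = 0.55 in, Ī = 1.15353 in⁴.
Web plate: 0.55 × 5.2, A = 2.86 in², y = 3.7 in, Ī = 6.44453 in⁴.
Top plate: 2.4 × 0.8, A = 1.92 in², y = 6.7 in, Ī = 0.1024 in⁴.
Centroid: ȳ = ΣA·y / ΣA = 1.83342 in.
Transfer each piece to the centroidal x-axis using Ī + A·d² with d = y − 1.83342:
  bottom plate: d = -1.28342 in → contributes +19.997 in⁴
  web plate: d = 1.86658 in → contributes +16.4092 in⁴
  top plate: d = 4.86658 in → contributes +45.575 in⁴
Total I = 81.9812 in⁴.
Radius of gyration: k = √(I/A) = √(81.9812 / 16.22) = 2.24818 in.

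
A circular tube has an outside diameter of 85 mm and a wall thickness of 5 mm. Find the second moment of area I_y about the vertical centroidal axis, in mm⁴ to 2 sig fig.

I_y ≈ 1.0 × 10⁶ mm⁴

Decompose the section into non-overlapping parts with the origin at the bottom-left of its bounding rectangle.
Outer circle: ⌀85, A = 5 675 mm², x = 42.5 mm, Ī = 2 562 392 mm⁴.
Bore (subtracted): ⌀75, A = 4 418 mm², x = 42.5 mm, Ī = 1 553 156 mm⁴.
By symmetry the centroid is at mid-width, x̄ = 42.5 mm.
All pieces are centred on the vertical centroidal axis, so I = ΣĪ (holes subtracted) = 1 009 237 mm⁴.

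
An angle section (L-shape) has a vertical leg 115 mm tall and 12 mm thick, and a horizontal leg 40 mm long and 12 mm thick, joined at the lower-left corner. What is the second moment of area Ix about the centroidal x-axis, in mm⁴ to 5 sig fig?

Ix ≈ 2.2416 × 10⁶ mm⁴

Split into non-overlapping primitives; take the origin at the lower-left of the bounding box.
Vertical leg: 12 × 115, A = 1 380 mm², y = 57.5 mm, Ī = 1 520 875 mm⁴.
Horizontal leg (remainder): 28 × 12, A = 336 mm², y = 6 mm, Ī = 4 032 mm⁴.
Centroid: ȳ = ΣA·y / ΣA = 47.41608 mm.
Transfer each piece to the centroidal x-axis using Ī + A·d² with d = y − 47.41608:
  vertical leg: d = 10.08392 mm → contributes +1 661 201 mm⁴
  horizontal leg (remainder): d = -41.41608 mm → contributes +580370.1 mm⁴
Total I = 2 241 571 mm⁴.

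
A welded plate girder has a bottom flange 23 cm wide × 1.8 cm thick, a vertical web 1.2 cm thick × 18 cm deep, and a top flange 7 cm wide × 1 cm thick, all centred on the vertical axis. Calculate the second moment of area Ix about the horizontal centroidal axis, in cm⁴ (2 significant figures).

Decompose the section into non-overlapping parts with the origin at the bottom-left of its bounding rectangle.
Bottom plate: 23 × 1.8, A = 41.4 cm², y = 0.9 cm, Ī = 11.18 cm⁴.
Web plate: 1.2 × 18, A = 21.6 cm², y = 10.8 cm, Ī = 583.2 cm⁴.
Top plate: 7 × 1, A = 7 cm², y = 20.3 cm, Ī = 0.5833 cm⁴.
Centroid: ȳ = ΣA·y / ΣA = 5.895 cm.
Transfer each piece to the horizontal centroidal axis using Ī + A·d² with d = y − 5.895:
  bottom plate: d = -4.995 cm → contributes +1 044 cm⁴
  web plate: d = 4.905 cm → contributes +1 103 cm⁴
  top plate: d = 14.41 cm → contributes +1 453 cm⁴
Total I = 3 600 cm⁴.

Ix ≈ 3600 cm⁴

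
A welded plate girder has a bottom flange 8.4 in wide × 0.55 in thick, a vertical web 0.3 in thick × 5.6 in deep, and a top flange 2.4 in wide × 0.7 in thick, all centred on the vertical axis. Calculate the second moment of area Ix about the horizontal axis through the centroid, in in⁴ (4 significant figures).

Decompose the section into non-overlapping parts with the origin at the bottom-left of its bounding rectangle.
Bottom plate: 8.4 × 0.55, A = 4.62 in², y = 0.275 in, Ī = 0.116463 in⁴.
Web plate: 0.3 × 5.6, A = 1.68 in², y = 3.35 in, Ī = 4.3904 in⁴.
Top plate: 2.4 × 0.7, A = 1.68 in², y = 6.5 in, Ī = 0.0686 in⁴.
Centroid: ȳ = ΣA·y / ΣA = 2.23289 in.
Transfer each piece to the horizontal axis through the centroid using Ī + A·d² with d = y − 2.23289:
  bottom plate: d = -1.95789 in → contributes +17.8265 in⁴
  web plate: d = 1.11711 in → contributes +6.48691 in⁴
  top plate: d = 4.26711 in → contributes +30.6584 in⁴
Total I = 54.9718 in⁴.

Ix ≈ 54.97 in⁴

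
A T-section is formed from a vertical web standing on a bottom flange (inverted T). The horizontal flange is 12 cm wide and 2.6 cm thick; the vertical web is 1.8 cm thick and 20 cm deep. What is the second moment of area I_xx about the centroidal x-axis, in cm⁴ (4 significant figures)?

Treat the section as a set of non-overlapping primitives; coordinates are from the bounding-box lower-left.
Flange: 12 × 2.6, A = 31.2 cm², y = 1.3 cm, Ī = 17.576 cm⁴.
Web: 1.8 × 20, A = 36 cm², y = 12.6 cm, Ī = 1 200 cm⁴.
Centroid: ȳ = ΣA·y / ΣA = 7.35357 cm.
Transfer each piece to the centroidal x-axis using Ī + A·d² with d = y − 7.35357:
  flange: d = -6.05357 cm → contributes +1160.92 cm⁴
  web: d = 5.24643 cm → contributes +2190.9 cm⁴
Total I = 3351.82 cm⁴.

I_xx ≈ 3352 cm⁴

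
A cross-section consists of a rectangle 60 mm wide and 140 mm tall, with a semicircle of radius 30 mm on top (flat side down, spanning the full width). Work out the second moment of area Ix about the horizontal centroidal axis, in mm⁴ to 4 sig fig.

Break the section into simple shapes (no overlaps), measuring from the bottom-left corner of the bounding box.
Rectangular body: 60 × 140, A = 8 400 mm², y = 70 mm, Ī = 13 720 000 mm⁴.
Semicircular cap: semicircle r = 30, A = 1413.72 mm², y = 152.732 mm, Ī = 88903.1 mm⁴.
Centroid: ȳ = ΣA·y / ΣA = 81.918 mm.
Transfer each piece to the horizontal centroidal axis using Ī + A·d² with d = y − 81.918:
  rectangular body: d = -11.918 mm → contributes +14 913 131 mm⁴
  semicircular cap: d = 70.8144 mm → contributes +7 178 232 mm⁴
Total I = 22 091 363 mm⁴.

Ix ≈ 2.209 × 10⁷ mm⁴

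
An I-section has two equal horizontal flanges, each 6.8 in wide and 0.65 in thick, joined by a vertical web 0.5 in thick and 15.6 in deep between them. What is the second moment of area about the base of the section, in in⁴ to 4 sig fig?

Decompose the section into non-overlapping parts with the origin at the bottom-left of its bounding rectangle.
Bottom flange: 6.8 × 0.65, A = 4.42 in², y = 0.325 in, Ī = 0.155621 in⁴.
Web: 0.5 × 15.6, A = 7.8 in², y = 8.45 in, Ī = 158.184 in⁴.
Top flange: 6.8 × 0.65, A = 4.42 in², y = 16.575 in, Ī = 0.155621 in⁴.
Transfer each piece to the bottom edge using Ī + A·d² with d = y − 0:
  bottom flange: d = 0.325 in → contributes +0.622483 in⁴
  web: d = 8.45 in → contributes +715.124 in⁴
  top flange: d = 16.575 in → contributes +1214.46 in⁴
Total I = 1930.21 in⁴.

I_base ≈ 1930 in⁴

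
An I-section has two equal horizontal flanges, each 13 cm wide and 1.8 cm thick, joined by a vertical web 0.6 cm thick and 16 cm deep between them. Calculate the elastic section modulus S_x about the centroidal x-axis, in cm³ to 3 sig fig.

S_x ≈ 400 cm³

Break the section into simple shapes (no overlaps), measuring from the bottom-left corner of the bounding box.
Bottom flange: 13 × 1.8, A = 23.4 cm², y = 0.9 cm, Ī = 6.318 cm⁴.
Web: 0.6 × 16, A = 9.6 cm², y = 9.8 cm, Ī = 204.8 cm⁴.
Top flange: 13 × 1.8, A = 23.4 cm², y = 18.7 cm, Ī = 6.318 cm⁴.
By symmetry the centroid is at mid-height, ȳ = 9.8 cm.
Transfer each piece to the centroidal x-axis using Ī + A·d² with d = y − 9.8:
  bottom flange: d = -8.9 cm → contributes +1859.8 cm⁴
  web: d = 0 cm → contributes +204.8 cm⁴
  top flange: d = 8.9 cm → contributes +1859.8 cm⁴
Total I = 3924.5 cm⁴.
Extreme fibre distance c = 9.8 cm; S = I/c = 400.46 cm³.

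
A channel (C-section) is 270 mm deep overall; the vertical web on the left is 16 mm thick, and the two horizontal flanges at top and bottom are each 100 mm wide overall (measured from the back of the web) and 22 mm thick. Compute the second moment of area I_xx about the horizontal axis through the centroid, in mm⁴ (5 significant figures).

I_xx ≈ 8.3223 × 10⁷ mm⁴

Treat the section as a set of non-overlapping primitives; coordinates are from the bounding-box lower-left.
Web: 16 × 270, A = 4 320 mm², y = 135 mm, Ī = 26 244 000 mm⁴.
Top flange (beyond web): 84 × 22, A = 1 848 mm², y = 259 mm, Ī = 74 536 mm⁴.
Bottom flange (beyond web): 84 × 22, A = 1 848 mm², y = 11 mm, Ī = 74 536 mm⁴.
By symmetry the centroid is at mid-height, ȳ = 135 mm.
Transfer each piece to the horizontal axis through the centroid using Ī + A·d² with d = y − 135:
  web: d = 0 mm → contributes +26 244 000 mm⁴
  top flange (beyond web): d = 124 mm → contributes +28 489 384 mm⁴
  bottom flange (beyond web): d = -124 mm → contributes +28 489 384 mm⁴
Total I = 83 222 768 mm⁴.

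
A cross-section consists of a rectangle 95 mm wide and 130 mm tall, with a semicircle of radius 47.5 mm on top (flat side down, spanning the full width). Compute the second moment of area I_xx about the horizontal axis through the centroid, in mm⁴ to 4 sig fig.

Split into non-overlapping primitives; take the origin at the lower-left of the bounding box.
Rectangular body: 95 × 130, A = 12 350 mm², y = 65 mm, Ī = 17 392 917 mm⁴.
Semicircular cap: semicircle r = 47.5, A = 3544.11 mm², y = 150.16 mm, Ī = 558 736 mm⁴.
Centroid: ȳ = ΣA·y / ΣA = 83.9891 mm.
Transfer each piece to the horizontal axis through the centroid using Ī + A·d² with d = y − 83.9891:
  rectangular body: d = -18.9891 mm → contributes +21 846 158 mm⁴
  semicircular cap: d = 66.1705 mm → contributes +16 076 749 mm⁴
Total I = 37 922 907 mm⁴.

I_xx ≈ 3.792 × 10⁷ mm⁴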